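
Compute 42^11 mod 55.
Use repeated squaring. Binary(11) = 1011. Walk through the bits of the exponent 11 left-to-right: at each bit after the leading one, square the running value, then multiply by 42 if the bit is 1 (always reducing mod 55):
  bit 1 = 1 (leading): start with 42.
  bit 2 = 0: square 42^2 = 1764 ≡ 4 (mod 55).
  bit 3 = 1: square 4^2 = 16; bit is 1, so multiply 16·42 = 672 ≡ 12 (mod 55).
  bit 4 = 1: square 12^2 = 144 ≡ 34; bit is 1, so multiply 34·42 = 1428 ≡ 53 (mod 55).
Final value: 42^11 ≡ 53 (mod 55).

Final answer: 53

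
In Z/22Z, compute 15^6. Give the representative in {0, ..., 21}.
15

Use repeated squaring. Binary(6) = 110. Walk through the bits of the exponent 6 left-to-right: at each bit after the leading one, square the running value, then multiply by 15 if the bit is 1 (always reducing mod 22):
  bit 1 = 1 (leading): start with 15.
  bit 2 = 1: square 15^2 = 225 ≡ 5; bit is 1, so multiply 5·15 = 75 ≡ 9 (mod 22).
  bit 3 = 0: square 9^2 = 81 ≡ 15 (mod 22).
Final value: 15^6 ≡ 15 (mod 22).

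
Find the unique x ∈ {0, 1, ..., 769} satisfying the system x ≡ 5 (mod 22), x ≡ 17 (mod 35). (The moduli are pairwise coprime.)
The moduli 22, 35 are pairwise coprime, so by the CRT there is a unique solution mod 22·35 = 770.
Solve by successive substitution. Start with x ≡ 5 (mod 22).
  Combine with x ≡ 17 (mod 35): write x = 5 + 22·t and require 5 + 22·t ≡ 17 (mod 35), i.e. 22·t ≡ 17 − 5 ≡ 12 (mod 35). Since 22^(−1) ≡ 8 (mod 35), t ≡ 8·12 ≡ 26 (mod 35). So x ≡ 5 + 22·26 = 577 (mod 770).
Unique solution in [0, 770): x = 577.

Final answer: x ≡ 577 (mod 770); the representative in [0, 770) is 577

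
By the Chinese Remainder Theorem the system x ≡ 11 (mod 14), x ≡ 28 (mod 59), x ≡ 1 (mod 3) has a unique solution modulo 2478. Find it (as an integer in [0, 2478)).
x ≡ 1621 (mod 2478); the representative in [0, 2478) is 1621

The moduli 14, 59, 3 are pairwise coprime, so by the CRT there is a unique solution mod 14·59·3 = 2478.
Solve by successive substitution. Start with x ≡ 11 (mod 14).
  Combine with x ≡ 28 (mod 59): write x = 11 + 14·t and require 11 + 14·t ≡ 28 (mod 59), i.e. 14·t ≡ 28 − 11 ≡ 17 (mod 59). Since 14^(−1) ≡ 38 (mod 59), t ≡ 38·17 ≡ 56 (mod 59). So x ≡ 11 + 14·56 = 795 (mod 826).
  Combine with x ≡ 1 (mod 3): write x = 795 + 826·t and require 795 + 826·t ≡ 1 (mod 3), i.e. 826·t ≡ 1 − 795 ≡ 1 (mod 3). Since 826^(−1) ≡ 1 (mod 3) (826 ≡ 1 (mod 3)), t ≡ 1·1 ≡ 1 (mod 3). So x ≡ 795 + 826·1 = 1621 (mod 2478).
Unique solution in [0, 2478): x = 1621.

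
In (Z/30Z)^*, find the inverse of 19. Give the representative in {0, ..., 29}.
19^(−1) ≡ 19 (mod 30)

Apply the extended Euclidean algorithm to (30, 19), tracking rows (r, s, t) with s·30 + t·19 = r. Each division r_prev = q·r_cur + r_new produces the new row as (previous row) − q·(current row):
  row A: (30, 1, 0)   [1·30 + 0·19 = 30]
  row B: (19, 0, 1)   [0·30 + 1·19 = 19]
  30 = 1·19 + 11   → row C = row A − 1·row B = (11, 1, −1)   [check: 1·30 − 1·19 = 11]
  19 = 1·11 + 8   → row D = row B − 1·row C = (8, −1, 2)   [check: −1·30 + 2·19 = 8]
  11 = 1·8 + 3   → row E = row C − 1·row D = (3, 2, −3)   [check: 2·30 − 3·19 = 3]
  8 = 2·3 + 2   → row F = row D − 2·row E = (2, −5, 8)   [check: −5·30 + 8·19 = 2]
  3 = 1·2 + 1   → row G = row E − 1·row F = (1, 7, −11)   [check: 7·30 − 11·19 = 1]
  2 = 2·1 + 0   → remainder 0, stop. gcd = 1 (last nonzero row G).
The gcd is 1, so 19 is invertible mod 30. The last nonzero row gives 7·30 − 11·19 = 1, so t = −11. So 19^(−1) ≡ −11 ≡ 19 (mod 30). Verify: 19 · 19 = 361 ≡ 1 (mod 30). ✓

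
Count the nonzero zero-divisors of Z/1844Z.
In Z/1844Z each nonzero element is either a unit (gcd with 1844 is 1) or a zero-divisor (gcd > 1). The number of units is φ(1844): factorise 1844 = 2^2 · 461, so φ(1844) = (2^2 − 2^1) · (461 − 1) = 2 · 460 = 920. The nonzero elements number 1844 − 1 = 1843. Hence the nonzero zero-divisors number 1843 − 920 = 923.

Final answer: Z/1844Z has 923 nonzero zero-divisors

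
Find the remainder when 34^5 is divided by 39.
Use repeated squaring. Binary(5) = 101. Walk through the bits of the exponent 5 left-to-right: at each bit after the leading one, square the running value, then multiply by 34 if the bit is 1 (always reducing mod 39):
  bit 1 = 1 (leading): start with 34.
  bit 2 = 0: square 34^2 = 1156 ≡ 25 (mod 39).
  bit 3 = 1: square 25^2 = 625 ≡ 1; bit is 1, so multiply 1·34 = 34 (mod 39).
Final value: 34^5 ≡ 34 (mod 39).

Final answer: 34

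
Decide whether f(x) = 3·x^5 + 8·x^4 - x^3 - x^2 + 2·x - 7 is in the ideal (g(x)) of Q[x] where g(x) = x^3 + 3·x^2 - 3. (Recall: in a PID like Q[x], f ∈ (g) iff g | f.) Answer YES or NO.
In Q[x] the ideal (g) consists of all multiples of g, so f ∈ (g) iff g | f, i.e. iff the remainder of f on division by g is 0. Divide f by g (g is monic, so eliminate the leading term of the running remainder at each step):
  leading term 3·x^5: subtract (3·x^2)·g(x) = 3·x^5 + 9·x^4 - 9·x^2, leaving -x^4 - x^3 + 8·x^2 + 2·x - 7
  leading term -x^4: subtract (-x)·g(x) = -x^4 - 3·x^3 + 3·x, leaving 2·x^3 + 8·x^2 - x - 7
  leading term 2·x^3: subtract (2)·g(x) = 2·x^3 + 6·x^2 - 6, leaving 2·x^2 - x - 1
The remainder r(x) = 2·x^2 - x - 1 ≠ 0 (and deg r < deg g), so g ∤ f, i.e. f ∉ (g).

Final answer: NO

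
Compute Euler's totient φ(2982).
φ is multiplicative, with φ(p^e) = p^e − p^(e−1). Factorise 2982 = 2 · 3 · 7 · 71. Then
  φ(2982) = (2 − 1) · (3 − 1) · (7 − 1) · (71 − 1) = 1 · 2 · 6 · 70 = 840.

Final answer: φ(2982) = 840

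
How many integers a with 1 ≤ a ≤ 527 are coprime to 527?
The number of a ∈ {1, ..., 527} with gcd(a, 527) = 1 is by definition Euler's totient φ(527). φ is multiplicative, with φ(p^e) = p^e − p^(e−1). Factorise 527 = 17 · 31. Then
  φ(527) = (17 − 1) · (31 − 1) = 16 · 30 = 480.
So there are 480 such integers.

Final answer: 480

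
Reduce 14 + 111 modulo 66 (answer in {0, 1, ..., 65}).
Reduce the summands first: 111 ≡ 45 (mod 66), so 14 + 111 ≡ 14 + 45 (mod 66). 14 + 45 = 59; 59 = 0·66 + 59, so (14 + 111) mod 66 = 59.

Final answer: 59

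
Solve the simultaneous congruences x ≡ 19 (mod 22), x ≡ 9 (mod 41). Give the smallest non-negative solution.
The moduli 22, 41 are pairwise coprime, so by the CRT there is a unique solution mod 22·41 = 902.
Solve by successive substitution. Start with x ≡ 19 (mod 22).
  Combine with x ≡ 9 (mod 41): write x = 19 + 22·t and require 19 + 22·t ≡ 9 (mod 41), i.e. 22·t ≡ 9 − 19 ≡ 31 (mod 41). Since 22^(−1) ≡ 28 (mod 41), t ≡ 28·31 ≡ 7 (mod 41). So x ≡ 19 + 22·7 = 173 (mod 902).
Unique solution in [0, 902): x = 173.

Final answer: x ≡ 173 (mod 902); the representative in [0, 902) is 173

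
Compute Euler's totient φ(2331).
φ(2331) = 1296

φ is multiplicative, with φ(p^e) = p^e − p^(e−1). Factorise 2331 = 3^2 · 7 · 37. Then
  φ(2331) = (3^2 − 3^1) · (7 − 1) · (37 − 1) = 6 · 6 · 36 = 1296.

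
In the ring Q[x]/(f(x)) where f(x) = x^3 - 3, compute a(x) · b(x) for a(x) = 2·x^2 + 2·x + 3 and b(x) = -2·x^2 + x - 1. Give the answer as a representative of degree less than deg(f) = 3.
a · b ≡ -6·x^2 - 11·x - 9 (mod f(x))

First multiply in Q[x] without reducing: a · b = -4·x^4 - 2·x^3 - 6·x^2 + x - 3. Now divide by f(x) = x^3 - 3, eliminating the leading term at each step:
  leading term -4·x^4: subtract (-4·x)·f(x) = -4·x^4 + 12·x, leaving -2·x^3 - 6·x^2 - 11·x - 3
  leading term -2·x^3: subtract (-2)·f(x) = 6 - 2·x^3, leaving -6·x^2 - 11·x - 9
The degree is now < 3, so this is the remainder. Hence a · b ≡ -6·x^2 - 11·x - 9 in Q[x]/(f).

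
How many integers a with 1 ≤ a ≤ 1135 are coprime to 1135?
904

The number of a ∈ {1, ..., 1135} with gcd(a, 1135) = 1 is by definition Euler's totient φ(1135). φ is multiplicative, with φ(p^e) = p^e − p^(e−1). Factorise 1135 = 5 · 227. Then
  φ(1135) = (5 − 1) · (227 − 1) = 4 · 226 = 904.
So there are 904 such integers.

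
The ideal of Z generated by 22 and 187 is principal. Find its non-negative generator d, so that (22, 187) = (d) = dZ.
In the PID Z, (a, b) is generated by gcd(a, b). Compute gcd(187, 22) with the extended Euclidean algorithm, tracking rows (r, s, t) with s·187 + t·22 = r:
  row A: (187, 1, 0)   [1·187 + 0·22 = 187]
  row B: (22, 0, 1)   [0·187 + 1·22 = 22]
  187 = 8·22 + 11   → row C = row A − 8·row B = (11, 1, −8)   [check: 1·187 − 8·22 = 11]
  22 = 2·11 + 0   → remainder 0, stop. gcd = 11 (last nonzero row C).
So gcd(22, 187) = 11, with Bézout identity 1·187 − 8·22 = 11. Containment (⊇): the Bézout identity exhibits 11 as an element of (22, 187), giving (11) ⊆ (22, 187). Containment (⊆): since 11 | 22 and 11 | 187 (22 = 11·2, 187 = 11·17), every Z-linear combination of 22 and 187 is divisible by 11, so (22, 187) ⊆ (11). Therefore (22, 187) = (11), d = 11.

Final answer: (22, 187) = (11); d = 11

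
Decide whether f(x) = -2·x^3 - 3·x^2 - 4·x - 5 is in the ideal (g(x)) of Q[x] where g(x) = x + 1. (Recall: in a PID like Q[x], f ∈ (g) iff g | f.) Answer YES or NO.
In Q[x] the ideal (g) consists of all multiples of g, so f ∈ (g) iff g | f, i.e. iff the remainder of f on division by g is 0. Divide f by g (g is monic, so eliminate the leading term of the running remainder at each step):
  leading term -2·x^3: subtract (-2·x^2)·g(x) = -2·x^3 - 2·x^2, leaving -x^2 - 4·x - 5
  leading term -x^2: subtract (-x)·g(x) = -x^2 - x, leaving -3·x - 5
  leading term -3·x: subtract (-3)·g(x) = -3·x - 3, leaving -2
The remainder r(x) = -2 ≠ 0 (and deg r < deg g), so g ∤ f, i.e. f ∉ (g).

Final answer: NO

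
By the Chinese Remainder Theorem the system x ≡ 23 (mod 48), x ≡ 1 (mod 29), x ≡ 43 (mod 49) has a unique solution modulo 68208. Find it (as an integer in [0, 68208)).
x ≡ 29639 (mod 68208); the representative in [0, 68208) is 29639

The moduli 48, 29, 49 are pairwise coprime, so by the CRT there is a unique solution mod 48·29·49 = 68208.
Solve by successive substitution. Start with x ≡ 23 (mod 48).
  Combine with x ≡ 1 (mod 29): write x = 23 + 48·t and require 23 + 48·t ≡ 1 (mod 29), i.e. 48·t ≡ 1 − 23 ≡ 7 (mod 29). Since 48^(−1) ≡ 26 (mod 29) (48 ≡ 19 (mod 29)), t ≡ 26·7 ≡ 8 (mod 29). So x ≡ 23 + 48·8 = 407 (mod 1392).
  Combine with x ≡ 43 (mod 49): write x = 407 + 1392·t and require 407 + 1392·t ≡ 43 (mod 49), i.e. 1392·t ≡ 43 − 407 ≡ 28 (mod 49). Since 1392^(−1) ≡ 27 (mod 49) (1392 ≡ 20 (mod 49)), t ≡ 27·28 ≡ 21 (mod 49). So x ≡ 407 + 1392·21 = 29639 (mod 68208).
Unique solution in [0, 68208): x = 29639.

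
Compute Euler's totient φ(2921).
φ is multiplicative, with φ(p^e) = p^e − p^(e−1). Factorise 2921 = 23 · 127. Then
  φ(2921) = (23 − 1) · (127 − 1) = 22 · 126 = 2772.

Final answer: φ(2921) = 2772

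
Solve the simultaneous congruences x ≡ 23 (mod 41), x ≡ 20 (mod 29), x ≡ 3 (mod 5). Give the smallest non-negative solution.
x ≡ 2688 (mod 5945); the representative in [0, 5945) is 2688

The moduli 41, 29, 5 are pairwise coprime, so by the CRT there is a unique solution mod 41·29·5 = 5945.
Solve by successive substitution. Start with x ≡ 23 (mod 41).
  Combine with x ≡ 20 (mod 29): write x = 23 + 41·t and require 23 + 41·t ≡ 20 (mod 29), i.e. 41·t ≡ 20 − 23 ≡ 26 (mod 29). Since 41^(−1) ≡ 17 (mod 29) (41 ≡ 12 (mod 29)), t ≡ 17·26 ≡ 7 (mod 29). So x ≡ 23 + 41·7 = 310 (mod 1189).
  Combine with x ≡ 3 (mod 5): write x = 310 + 1189·t and require 310 + 1189·t ≡ 3 (mod 5), i.e. 1189·t ≡ 3 − 310 ≡ 3 (mod 5). Since 1189^(−1) ≡ 4 (mod 5) (1189 ≡ 4 (mod 5)), t ≡ 4·3 ≡ 2 (mod 5). So x ≡ 310 + 1189·2 = 2688 (mod 5945).
Unique solution in [0, 5945): x = 2688.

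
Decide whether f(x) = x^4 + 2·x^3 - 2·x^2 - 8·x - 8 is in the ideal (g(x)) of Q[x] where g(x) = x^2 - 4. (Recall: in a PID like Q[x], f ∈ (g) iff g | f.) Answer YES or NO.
In Q[x] the ideal (g) consists of all multiples of g, so f ∈ (g) iff g | f, i.e. iff the remainder of f on division by g is 0. Divide f by g (g is monic, so eliminate the leading term of the running remainder at each step):
  leading term x^4: subtract (x^2)·g(x) = x^4 - 4·x^2, leaving 2·x^3 + 2·x^2 - 8·x - 8
  leading term 2·x^3: subtract (2·x)·g(x) = 2·x^3 - 8·x, leaving 2·x^2 - 8
  leading term 2·x^2: subtract (2)·g(x) = 2·x^2 - 8, leaving 0
The remainder is 0, so f(x) = g(x) · h(x) with h(x) = x^2 + 2·x + 2. Hence g | f, i.e. f ∈ (g).

Final answer: YES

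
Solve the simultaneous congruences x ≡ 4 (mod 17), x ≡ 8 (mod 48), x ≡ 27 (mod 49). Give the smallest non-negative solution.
x ≡ 8504 (mod 39984); the representative in [0, 39984) is 8504

The moduli 17, 48, 49 are pairwise coprime, so by the CRT there is a unique solution mod 17·48·49 = 39984.
Solve by successive substitution. Start with x ≡ 4 (mod 17).
  Combine with x ≡ 8 (mod 48): write x = 4 + 17·t and require 4 + 17·t ≡ 8 (mod 48), i.e. 17·t ≡ 8 − 4 ≡ 4 (mod 48). Since 17^(−1) ≡ 17 (mod 48), t ≡ 17·4 ≡ 20 (mod 48). So x ≡ 4 + 17·20 = 344 (mod 816).
  Combine with x ≡ 27 (mod 49): write x = 344 + 816·t and require 344 + 816·t ≡ 27 (mod 49), i.e. 816·t ≡ 27 − 344 ≡ 26 (mod 49). Since 816^(−1) ≡ 23 (mod 49) (816 ≡ 32 (mod 49)), t ≡ 23·26 ≡ 10 (mod 49). So x ≡ 344 + 816·10 = 8504 (mod 39984).
Unique solution in [0, 39984): x = 8504.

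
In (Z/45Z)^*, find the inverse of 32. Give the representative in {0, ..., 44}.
32^(−1) ≡ 38 (mod 45)

Apply the extended Euclidean algorithm to (45, 32), tracking rows (r, s, t) with s·45 + t·32 = r. Each division r_prev = q·r_cur + r_new produces the new row as (previous row) − q·(current row):
  row A: (45, 1, 0)   [1·45 + 0·32 = 45]
  row B: (32, 0, 1)   [0·45 + 1·32 = 32]
  45 = 1·32 + 13   → row C = row A − 1·row B = (13, 1, −1)   [check: 1·45 − 1·32 = 13]
  32 = 2·13 + 6   → row D = row B − 2·row C = (6, −2, 3)   [check: −2·45 + 3·32 = 6]
  13 = 2·6 + 1   → row E = row C − 2·row D = (1, 5, −7)   [check: 5·45 − 7·32 = 1]
  6 = 6·1 + 0   → remainder 0, stop. gcd = 1 (last nonzero row E).
The gcd is 1, so 32 is invertible mod 45. The last nonzero row gives 5·45 − 7·32 = 1, so t = −7. So 32^(−1) ≡ −7 ≡ 38 (mod 45). Verify: 32 · 38 = 1216 ≡ 1 (mod 45). ✓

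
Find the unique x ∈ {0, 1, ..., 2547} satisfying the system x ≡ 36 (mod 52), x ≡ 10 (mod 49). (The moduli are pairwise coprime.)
x ≡ 1284 (mod 2548); the representative in [0, 2548) is 1284

The moduli 52, 49 are pairwise coprime, so by the CRT there is a unique solution mod 52·49 = 2548.
Solve by successive substitution. Start with x ≡ 36 (mod 52).
  Combine with x ≡ 10 (mod 49): write x = 36 + 52·t and require 36 + 52·t ≡ 10 (mod 49), i.e. 52·t ≡ 10 − 36 ≡ 23 (mod 49). Since 52^(−1) ≡ 33 (mod 49) (52 ≡ 3 (mod 49)), t ≡ 33·23 ≡ 24 (mod 49). So x ≡ 36 + 52·24 = 1284 (mod 2548).
Unique solution in [0, 2548): x = 1284.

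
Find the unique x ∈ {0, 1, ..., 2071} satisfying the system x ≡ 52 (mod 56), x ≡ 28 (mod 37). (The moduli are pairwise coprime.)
The moduli 56, 37 are pairwise coprime, so by the CRT there is a unique solution mod 56·37 = 2072.
Solve by successive substitution. Start with x ≡ 52 (mod 56).
  Combine with x ≡ 28 (mod 37): write x = 52 + 56·t and require 52 + 56·t ≡ 28 (mod 37), i.e. 56·t ≡ 28 − 52 ≡ 13 (mod 37). Since 56^(−1) ≡ 2 (mod 37) (56 ≡ 19 (mod 37)), t ≡ 2·13 ≡ 26 (mod 37). So x ≡ 52 + 56·26 = 1508 (mod 2072).
Unique solution in [0, 2072): x = 1508.

Final answer: x ≡ 1508 (mod 2072); the representative in [0, 2072) is 1508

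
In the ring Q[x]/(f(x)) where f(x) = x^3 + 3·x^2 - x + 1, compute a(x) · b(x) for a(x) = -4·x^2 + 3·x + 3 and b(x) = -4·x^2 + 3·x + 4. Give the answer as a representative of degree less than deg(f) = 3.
a · b ≡ 213·x^2 - 67·x + 84 (mod f(x))

First multiply in Q[x] without reducing: a · b = 16·x^4 - 24·x^3 - 19·x^2 + 21·x + 12. Now divide by f(x) = x^3 + 3·x^2 - x + 1, eliminating the leading term at each step:
  leading term 16·x^4: subtract (16·x)·f(x) = 16·x^4 + 48·x^3 - 16·x^2 + 16·x, leaving -72·x^3 - 3·x^2 + 5·x + 12
  leading term -72·x^3: subtract (-72)·f(x) = -72·x^3 - 216·x^2 + 72·x - 72, leaving 213·x^2 - 67·x + 84
The degree is now < 3, so this is the remainder. Hence a · b ≡ 213·x^2 - 67·x + 84 in Q[x]/(f).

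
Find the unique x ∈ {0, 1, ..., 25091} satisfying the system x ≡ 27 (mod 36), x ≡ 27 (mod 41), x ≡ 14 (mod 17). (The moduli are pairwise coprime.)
The moduli 36, 41, 17 are pairwise coprime, so by the CRT there is a unique solution mod 36·41·17 = 25092.
Solve by successive substitution. Start with x ≡ 27 (mod 36).
  Combine with x ≡ 27 (mod 41): write x = 27 + 36·t and require 27 + 36·t ≡ 27 (mod 41), i.e. 36·t ≡ 27 − 27 ≡ 0 (mod 41). Since 36^(−1) ≡ 8 (mod 41), t ≡ 8·0 ≡ 0 (mod 41). So x ≡ 27 + 36·0 = 27 (mod 1476).
  Combine with x ≡ 14 (mod 17): write x = 27 + 1476·t and require 27 + 1476·t ≡ 14 (mod 17), i.e. 1476·t ≡ 14 − 27 ≡ 4 (mod 17). Since 1476^(−1) ≡ 11 (mod 17) (1476 ≡ 14 (mod 17)), t ≡ 11·4 ≡ 10 (mod 17). So x ≡ 27 + 1476·10 = 14787 (mod 25092).
Unique solution in [0, 25092): x = 14787.

Final answer: x ≡ 14787 (mod 25092); the representative in [0, 25092) is 14787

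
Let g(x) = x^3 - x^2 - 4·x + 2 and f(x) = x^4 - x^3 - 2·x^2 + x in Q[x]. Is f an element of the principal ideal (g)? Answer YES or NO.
NO

In Q[x] the ideal (g) consists of all multiples of g, so f ∈ (g) iff g | f, i.e. iff the remainder of f on division by g is 0. Divide f by g (g is monic, so eliminate the leading term of the running remainder at each step):
  leading term x^4: subtract (x)·g(x) = x^4 - x^3 - 4·x^2 + 2·x, leaving 2·x^2 - x
The remainder r(x) = 2·x^2 - x ≠ 0 (and deg r < deg g), so g ∤ f, i.e. f ∉ (g).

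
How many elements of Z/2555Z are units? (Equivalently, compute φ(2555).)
An element a ∈ Z/2555Z is a unit iff gcd(a, 2555) = 1, so the number of units is φ(2555). φ is multiplicative, with φ(p^e) = p^e − p^(e−1). Factorise 2555 = 5 · 7 · 73. Then
  φ(2555) = (5 − 1) · (7 − 1) · (73 − 1) = 4 · 6 · 72 = 1728.

Final answer: Z/2555Z has φ(2555) = 1728 units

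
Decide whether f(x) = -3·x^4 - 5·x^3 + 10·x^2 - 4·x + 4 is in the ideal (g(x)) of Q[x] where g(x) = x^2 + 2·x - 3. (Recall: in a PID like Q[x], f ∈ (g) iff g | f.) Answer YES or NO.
NO

In Q[x] the ideal (g) consists of all multiples of g, so f ∈ (g) iff g | f, i.e. iff the remainder of f on division by g is 0. Divide f by g (g is monic, so eliminate the leading term of the running remainder at each step):
  leading term -3·x^4: subtract (-3·x^2)·g(x) = -3·x^4 - 6·x^3 + 9·x^2, leaving x^3 + x^2 - 4·x + 4
  leading term x^3: subtract (x)·g(x) = x^3 + 2·x^2 - 3·x, leaving -x^2 - x + 4
  leading term -x^2: subtract (-1)·g(x) = -x^2 - 2·x + 3, leaving x + 1
The remainder r(x) = x + 1 ≠ 0 (and deg r < deg g), so g ∤ f, i.e. f ∉ (g).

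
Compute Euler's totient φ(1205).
φ is multiplicative, with φ(p^e) = p^e − p^(e−1). Factorise 1205 = 5 · 241. Then
  φ(1205) = (5 − 1) · (241 − 1) = 4 · 240 = 960.

Final answer: φ(1205) = 960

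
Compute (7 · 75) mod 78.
Both factors are already reduced mod 78. 7 · 75 = 525. Dividing by 78: 525 = 6·78 + 57. So (7 · 75) mod 78 = 57.

Final answer: 57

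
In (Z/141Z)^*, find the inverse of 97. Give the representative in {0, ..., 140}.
97^(−1) ≡ 16 (mod 141)

Apply the extended Euclidean algorithm to (141, 97), tracking rows (r, s, t) with s·141 + t·97 = r. Each division r_prev = q·r_cur + r_new produces the new row as (previous row) − q·(current row):
  row A: (141, 1, 0)   [1·141 + 0·97 = 141]
  row B: (97, 0, 1)   [0·141 + 1·97 = 97]
  141 = 1·97 + 44   → row C = row A − 1·row B = (44, 1, −1)   [check: 1·141 − 1·97 = 44]
  97 = 2·44 + 9   → row D = row B − 2·row C = (9, −2, 3)   [check: −2·141 + 3·97 = 9]
  44 = 4·9 + 8   → row E = row C − 4·row D = (8, 9, −13)   [check: 9·141 − 13·97 = 8]
  9 = 1·8 + 1   → row F = row D − 1·row E = (1, −11, 16)   [check: −11·141 + 16·97 = 1]
  8 = 8·1 + 0   → remainder 0, stop. gcd = 1 (last nonzero row F).
The gcd is 1, so 97 is invertible mod 141. The last nonzero row gives −11·141 + 16·97 = 1, so t = 16. So 97^(−1) ≡ 16 (mod 141). Verify: 97 · 16 = 1552 ≡ 1 (mod 141). ✓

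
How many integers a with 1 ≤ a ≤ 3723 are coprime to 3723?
2304

The number of a ∈ {1, ..., 3723} with gcd(a, 3723) = 1 is by definition Euler's totient φ(3723). φ is multiplicative, with φ(p^e) = p^e − p^(e−1). Factorise 3723 = 3 · 17 · 73. Then
  φ(3723) = (3 − 1) · (17 − 1) · (73 − 1) = 2 · 16 · 72 = 2304.
So there are 2304 such integers.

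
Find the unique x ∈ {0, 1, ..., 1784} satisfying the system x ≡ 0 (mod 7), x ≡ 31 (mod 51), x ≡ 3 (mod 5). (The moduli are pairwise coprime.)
x ≡ 133 (mod 1785); the representative in [0, 1785) is 133

The moduli 7, 51, 5 are pairwise coprime, so by the CRT there is a unique solution mod 7·51·5 = 1785.
Solve by successive substitution. Start with x ≡ 0 (mod 7).
  Combine with x ≡ 31 (mod 51): write x = 7·t and require 7·t ≡ 31 (mod 51). Since 7^(−1) ≡ 22 (mod 51), t ≡ 22·31 ≡ 19 (mod 51). So x ≡ 7·19 = 133 (mod 357).
  Combine with x ≡ 3 (mod 5): write x = 133 + 357·t and require 133 + 357·t ≡ 3 (mod 5), i.e. 357·t ≡ 3 − 133 ≡ 0 (mod 5). Since 357^(−1) ≡ 3 (mod 5) (357 ≡ 2 (mod 5)), t ≡ 3·0 ≡ 0 (mod 5). So x ≡ 133 + 357·0 = 133 (mod 1785).
Unique solution in [0, 1785): x = 133.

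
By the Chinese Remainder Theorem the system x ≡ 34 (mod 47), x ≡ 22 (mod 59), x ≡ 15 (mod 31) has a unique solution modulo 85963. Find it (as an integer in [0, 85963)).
x ≡ 36130 (mod 85963); the representative in [0, 85963) is 36130

The moduli 47, 59, 31 are pairwise coprime, so by the CRT there is a unique solution mod 47·59·31 = 85963.
Solve by successive substitution. Start with x ≡ 34 (mod 47).
  Combine with x ≡ 22 (mod 59): write x = 34 + 47·t and require 34 + 47·t ≡ 22 (mod 59), i.e. 47·t ≡ 22 − 34 ≡ 47 (mod 59). Since 47^(−1) ≡ 54 (mod 59), t ≡ 54·47 ≡ 1 (mod 59). So x ≡ 34 + 47·1 = 81 (mod 2773).
  Combine with x ≡ 15 (mod 31): write x = 81 + 2773·t and require 81 + 2773·t ≡ 15 (mod 31), i.e. 2773·t ≡ 15 − 81 ≡ 27 (mod 31). Since 2773^(−1) ≡ 20 (mod 31) (2773 ≡ 14 (mod 31)), t ≡ 20·27 ≡ 13 (mod 31). So x ≡ 81 + 2773·13 = 36130 (mod 85963).
Unique solution in [0, 85963): x = 36130.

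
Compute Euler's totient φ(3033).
φ(3033) = 2016

φ is multiplicative, with φ(p^e) = p^e − p^(e−1). Factorise 3033 = 3^2 · 337. Then
  φ(3033) = (3^2 − 3^1) · (337 − 1) = 6 · 336 = 2016.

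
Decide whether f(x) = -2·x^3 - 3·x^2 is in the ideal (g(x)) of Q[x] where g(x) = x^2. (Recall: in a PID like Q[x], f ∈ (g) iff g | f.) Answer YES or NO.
In Q[x] the ideal (g) consists of all multiples of g, so f ∈ (g) iff g | f, i.e. iff the remainder of f on division by g is 0. Divide f by g (g is monic, so eliminate the leading term of the running remainder at each step):
  leading term -2·x^3: subtract (-2·x)·g(x) = -2·x^3, leaving -3·x^2
  leading term -3·x^2: subtract (-3)·g(x) = -3·x^2, leaving 0
The remainder is 0, so f(x) = g(x) · h(x) with h(x) = -2·x - 3. Hence g | f, i.e. f ∈ (g).

Final answer: YES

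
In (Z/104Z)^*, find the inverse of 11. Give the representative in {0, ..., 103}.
Apply the extended Euclidean algorithm to (104, 11), tracking rows (r, s, t) with s·104 + t·11 = r. Each division r_prev = q·r_cur + r_new produces the new row as (previous row) − q·(current row):
  row A: (104, 1, 0)   [1·104 + 0·11 = 104]
  row B: (11, 0, 1)   [0·104 + 1·11 = 11]
  104 = 9·11 + 5   → row C = row A − 9·row B = (5, 1, −9)   [check: 1·104 − 9·11 = 5]
  11 = 2·5 + 1   → row D = row B − 2·row C = (1, −2, 19)   [check: −2·104 + 19·11 = 1]
  5 = 5·1 + 0   → remainder 0, stop. gcd = 1 (last nonzero row D).
The gcd is 1, so 11 is invertible mod 104. The last nonzero row gives −2·104 + 19·11 = 1, so t = 19. So 11^(−1) ≡ 19 (mod 104). Verify: 11 · 19 = 209 ≡ 1 (mod 104). ✓

Final answer: 11^(−1) ≡ 19 (mod 104)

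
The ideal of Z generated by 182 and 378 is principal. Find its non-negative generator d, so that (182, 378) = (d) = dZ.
In the PID Z, (a, b) is generated by gcd(a, b). Compute gcd(378, 182) with the extended Euclidean algorithm, tracking rows (r, s, t) with s·378 + t·182 = r:
  row A: (378, 1, 0)   [1·378 + 0·182 = 378]
  row B: (182, 0, 1)   [0·378 + 1·182 = 182]
  378 = 2·182 + 14   → row C = row A − 2·row B = (14, 1, −2)   [check: 1·378 − 2·182 = 14]
  182 = 13·14 + 0   → remainder 0, stop. gcd = 14 (last nonzero row C).
So gcd(182, 378) = 14, with Bézout identity 1·378 − 2·182 = 14. Containment (⊇): the Bézout identity exhibits 14 as an element of (182, 378), giving (14) ⊆ (182, 378). Containment (⊆): since 14 | 182 and 14 | 378 (182 = 14·13, 378 = 14·27), every Z-linear combination of 182 and 378 is divisible by 14, so (182, 378) ⊆ (14). Therefore (182, 378) = (14), d = 14.

Final answer: (182, 378) = (14); d = 14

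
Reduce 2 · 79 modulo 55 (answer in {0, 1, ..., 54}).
48

Reduce the factors first: 79 ≡ 24 (mod 55), so 2 · 79 ≡ 2 · 24 (mod 55). 2 · 24 = 48. Dividing by 55: 48 = 0·55 + 48. So (2 · 79) mod 55 = 48.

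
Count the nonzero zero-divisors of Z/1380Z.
In Z/1380Z each nonzero element is either a unit (gcd with 1380 is 1) or a zero-divisor (gcd > 1). The number of units is φ(1380): factorise 1380 = 2^2 · 3 · 5 · 23, so φ(1380) = (2^2 − 2^1) · (3 − 1) · (5 − 1) · (23 − 1) = 2 · 2 · 4 · 22 = 352. The nonzero elements number 1380 − 1 = 1379. Hence the nonzero zero-divisors number 1379 − 352 = 1027.

Final answer: Z/1380Z has 1027 nonzero zero-divisors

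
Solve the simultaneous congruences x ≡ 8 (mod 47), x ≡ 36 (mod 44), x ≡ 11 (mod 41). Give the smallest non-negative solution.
x ≡ 83856 (mod 84788); the representative in [0, 84788) is 83856

The moduli 47, 44, 41 are pairwise coprime, so by the CRT there is a unique solution mod 47·44·41 = 84788.
Solve by successive substitution. Start with x ≡ 8 (mod 47).
  Combine with x ≡ 36 (mod 44): write x = 8 + 47·t and require 8 + 47·t ≡ 36 (mod 44), i.e. 47·t ≡ 36 − 8 ≡ 28 (mod 44). Since 47^(−1) ≡ 15 (mod 44) (47 ≡ 3 (mod 44)), t ≡ 15·28 ≡ 24 (mod 44). So x ≡ 8 + 47·24 = 1136 (mod 2068).
  Combine with x ≡ 11 (mod 41): write x = 1136 + 2068·t and require 1136 + 2068·t ≡ 11 (mod 41), i.e. 2068·t ≡ 11 − 1136 ≡ 23 (mod 41). Since 2068^(−1) ≡ 16 (mod 41) (2068 ≡ 18 (mod 41)), t ≡ 16·23 ≡ 40 (mod 41). So x ≡ 1136 + 2068·40 = 83856 (mod 84788).
Unique solution in [0, 84788): x = 83856.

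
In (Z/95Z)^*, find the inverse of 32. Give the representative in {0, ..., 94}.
32^(−1) ≡ 3 (mod 95)

Apply the extended Euclidean algorithm to (95, 32), tracking rows (r, s, t) with s·95 + t·32 = r. Each division r_prev = q·r_cur + r_new produces the new row as (previous row) − q·(current row):
  row A: (95, 1, 0)   [1·95 + 0·32 = 95]
  row B: (32, 0, 1)   [0·95 + 1·32 = 32]
  95 = 2·32 + 31   → row C = row A − 2·row B = (31, 1, −2)   [check: 1·95 − 2·32 = 31]
  32 = 1·31 + 1   → row D = row B − 1·row C = (1, −1, 3)   [check: −1·95 + 3·32 = 1]
  31 = 31·1 + 0   → remainder 0, stop. gcd = 1 (last nonzero row D).
The gcd is 1, so 32 is invertible mod 95. The last nonzero row gives −1·95 + 3·32 = 1, so t = 3. So 32^(−1) ≡ 3 (mod 95). Verify: 32 · 3 = 96 ≡ 1 (mod 95). ✓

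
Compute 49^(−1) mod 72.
Apply the extended Euclidean algorithm to (72, 49), tracking rows (r, s, t) with s·72 + t·49 = r. Each division r_prev = q·r_cur + r_new produces the new row as (previous row) − q·(current row):
  row A: (72, 1, 0)   [1·72 + 0·49 = 72]
  row B: (49, 0, 1)   [0·72 + 1·49 = 49]
  72 = 1·49 + 23   → row C = row A − 1·row B = (23, 1, −1)   [check: 1·72 − 1·49 = 23]
  49 = 2·23 + 3   → row D = row B − 2·row C = (3, −2, 3)   [check: −2·72 + 3·49 = 3]
  23 = 7·3 + 2   → row E = row C − 7·row D = (2, 15, −22)   [check: 15·72 − 22·49 = 2]
  3 = 1·2 + 1   → row F = row D − 1·row E = (1, −17, 25)   [check: −17·72 + 25·49 = 1]
  2 = 2·1 + 0   → remainder 0, stop. gcd = 1 (last nonzero row F).
The gcd is 1, so 49 is invertible mod 72. The last nonzero row gives −17·72 + 25·49 = 1, so t = 25. So 49^(−1) ≡ 25 (mod 72). Verify: 49 · 25 = 1225 ≡ 1 (mod 72). ✓

Final answer: 49^(−1) ≡ 25 (mod 72)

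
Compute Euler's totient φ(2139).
φ is multiplicative, with φ(p^e) = p^e − p^(e−1). Factorise 2139 = 3 · 23 · 31. Then
  φ(2139) = (3 − 1) · (23 − 1) · (31 − 1) = 2 · 22 · 30 = 1320.

Final answer: φ(2139) = 1320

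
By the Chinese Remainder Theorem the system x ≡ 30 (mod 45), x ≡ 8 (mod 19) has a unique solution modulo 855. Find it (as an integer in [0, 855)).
The moduli 45, 19 are pairwise coprime, so by the CRT there is a unique solution mod 45·19 = 855.
Solve by successive substitution. Start with x ≡ 30 (mod 45).
  Combine with x ≡ 8 (mod 19): write x = 30 + 45·t and require 30 + 45·t ≡ 8 (mod 19), i.e. 45·t ≡ 8 − 30 ≡ 16 (mod 19). Since 45^(−1) ≡ 11 (mod 19) (45 ≡ 7 (mod 19)), t ≡ 11·16 ≡ 5 (mod 19). So x ≡ 30 + 45·5 = 255 (mod 855).
Unique solution in [0, 855): x = 255.

Final answer: x ≡ 255 (mod 855); the representative in [0, 855) is 255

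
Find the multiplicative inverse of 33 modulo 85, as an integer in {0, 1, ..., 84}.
Apply the extended Euclidean algorithm to (85, 33), tracking rows (r, s, t) with s·85 + t·33 = r. Each division r_prev = q·r_cur + r_new produces the new row as (previous row) − q·(current row):
  row A: (85, 1, 0)   [1·85 + 0·33 = 85]
  row B: (33, 0, 1)   [0·85 + 1·33 = 33]
  85 = 2·33 + 19   → row C = row A − 2·row B = (19, 1, −2)   [check: 1·85 − 2·33 = 19]
  33 = 1·19 + 14   → row D = row B − 1·row C = (14, −1, 3)   [check: −1·85 + 3·33 = 14]
  19 = 1·14 + 5   → row E = row C − 1·row D = (5, 2, −5)   [check: 2·85 − 5·33 = 5]
  14 = 2·5 + 4   → row F = row D − 2·row E = (4, −5, 13)   [check: −5·85 + 13·33 = 4]
  5 = 1·4 + 1   → row G = row E − 1·row F = (1, 7, −18)   [check: 7·85 − 18·33 = 1]
  4 = 4·1 + 0   → remainder 0, stop. gcd = 1 (last nonzero row G).
The gcd is 1, so 33 is invertible mod 85. The last nonzero row gives 7·85 − 18·33 = 1, so t = −18. So 33^(−1) ≡ −18 ≡ 67 (mod 85). Verify: 33 · 67 = 2211 ≡ 1 (mod 85). ✓

Final answer: 33^(−1) ≡ 67 (mod 85)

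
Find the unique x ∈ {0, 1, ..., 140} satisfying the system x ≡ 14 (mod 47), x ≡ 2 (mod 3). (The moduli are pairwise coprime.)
The moduli 47, 3 are pairwise coprime, so by the CRT there is a unique solution mod 47·3 = 141.
Solve by successive substitution. Start with x ≡ 14 (mod 47).
  Combine with x ≡ 2 (mod 3): write x = 14 + 47·t and require 14 + 47·t ≡ 2 (mod 3), i.e. 47·t ≡ 2 − 14 ≡ 0 (mod 3). Since 47^(−1) ≡ 2 (mod 3) (47 ≡ 2 (mod 3)), t ≡ 2·0 ≡ 0 (mod 3). So x ≡ 14 + 47·0 = 14 (mod 141).
Unique solution in [0, 141): x = 14.

Final answer: x ≡ 14 (mod 141); the representative in [0, 141) is 14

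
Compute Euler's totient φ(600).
φ(600) = 160

φ is multiplicative, with φ(p^e) = p^e − p^(e−1). Factorise 600 = 2^3 · 3 · 5^2. Then
  φ(600) = (2^3 − 2^2) · (3 − 1) · (5^2 − 5^1) = 4 · 2 · 20 = 160.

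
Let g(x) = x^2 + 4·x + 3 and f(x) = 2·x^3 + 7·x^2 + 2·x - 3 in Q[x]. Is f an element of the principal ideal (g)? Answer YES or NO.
YES

In Q[x] the ideal (g) consists of all multiples of g, so f ∈ (g) iff g | f, i.e. iff the remainder of f on division by g is 0. Divide f by g (g is monic, so eliminate the leading term of the running remainder at each step):
  leading term 2·x^3: subtract (2·x)·g(x) = 2·x^3 + 8·x^2 + 6·x, leaving -x^2 - 4·x - 3
  leading term -x^2: subtract (-1)·g(x) = -x^2 - 4·x - 3, leaving 0
The remainder is 0, so f(x) = g(x) · h(x) with h(x) = 2·x - 1. Hence g | f, i.e. f ∈ (g).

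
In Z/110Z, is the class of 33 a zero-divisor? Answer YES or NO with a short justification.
YES

gcd(33, 110) = 11 > 1, so 33 is not a unit in Z/110Z. In Z/nZ every nonzero non-unit is a zero-divisor: explicitly, take b = 110/gcd = 10 ≠ 0 (mod 110); then 33·10 = 330 = 3·110, i.e. 33·10 ≡ 0 (mod 110). So 33 is a zero-divisor.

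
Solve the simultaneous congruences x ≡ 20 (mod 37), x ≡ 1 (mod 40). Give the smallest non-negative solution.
x ≡ 1241 (mod 1480); the representative in [0, 1480) is 1241

The moduli 37, 40 are pairwise coprime, so by the CRT there is a unique solution mod 37·40 = 1480.
Solve by successive substitution. Start with x ≡ 20 (mod 37).
  Combine with x ≡ 1 (mod 40): write x = 20 + 37·t and require 20 + 37·t ≡ 1 (mod 40), i.e. 37·t ≡ 1 − 20 ≡ 21 (mod 40). Since 37^(−1) ≡ 13 (mod 40), t ≡ 13·21 ≡ 33 (mod 40). So x ≡ 20 + 37·33 = 1241 (mod 1480).
Unique solution in [0, 1480): x = 1241.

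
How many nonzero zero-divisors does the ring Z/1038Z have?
Z/1038Z has 693 nonzero zero-divisors

In Z/1038Z each nonzero element is either a unit (gcd with 1038 is 1) or a zero-divisor (gcd > 1). The number of units is φ(1038): factorise 1038 = 2 · 3 · 173, so φ(1038) = (2 − 1) · (3 − 1) · (173 − 1) = 1 · 2 · 172 = 344. The nonzero elements number 1038 − 1 = 1037. Hence the nonzero zero-divisors number 1037 − 344 = 693.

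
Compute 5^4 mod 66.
Use repeated squaring. Binary(4) = 100. Walk through the bits of the exponent 4 left-to-right: at each bit after the leading one, square the running value, then multiply by 5 if the bit is 1 (always reducing mod 66):
  bit 1 = 1 (leading): start with 5.
  bit 2 = 0: square 5^2 = 25 (mod 66).
  bit 3 = 0: square 25^2 = 625 ≡ 31 (mod 66).
Final value: 5^4 ≡ 31 (mod 66).

Final answer: 31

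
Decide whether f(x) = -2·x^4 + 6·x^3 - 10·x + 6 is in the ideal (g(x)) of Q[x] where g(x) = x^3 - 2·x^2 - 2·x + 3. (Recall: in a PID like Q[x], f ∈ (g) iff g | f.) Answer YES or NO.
In Q[x] the ideal (g) consists of all multiples of g, so f ∈ (g) iff g | f, i.e. iff the remainder of f on division by g is 0. Divide f by g (g is monic, so eliminate the leading term of the running remainder at each step):
  leading term -2·x^4: subtract (-2·x)·g(x) = -2·x^4 + 4·x^3 + 4·x^2 - 6·x, leaving 2·x^3 - 4·x^2 - 4·x + 6
  leading term 2·x^3: subtract (2)·g(x) = 2·x^3 - 4·x^2 - 4·x + 6, leaving 0
The remainder is 0, so f(x) = g(x) · h(x) with h(x) = 2 - 2·x. Hence g | f, i.e. f ∈ (g).

Final answer: YES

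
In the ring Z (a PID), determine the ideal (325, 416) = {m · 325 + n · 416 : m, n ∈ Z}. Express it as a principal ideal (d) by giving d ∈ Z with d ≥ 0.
(325, 416) = (13); d = 13

In the PID Z, (a, b) is generated by gcd(a, b). Compute gcd(416, 325) with the extended Euclidean algorithm, tracking rows (r, s, t) with s·416 + t·325 = r:
  row A: (416, 1, 0)   [1·416 + 0·325 = 416]
  row B: (325, 0, 1)   [0·416 + 1·325 = 325]
  416 = 1·325 + 91   → row C = row A − 1·row B = (91, 1, −1)   [check: 1·416 − 1·325 = 91]
  325 = 3·91 + 52   → row D = row B − 3·row C = (52, −3, 4)   [check: −3·416 + 4·325 = 52]
  91 = 1·52 + 39   → row E = row C − 1·row D = (39, 4, −5)   [check: 4·416 − 5·325 = 39]
  52 = 1·39 + 13   → row F = row D − 1·row E = (13, −7, 9)   [check: −7·416 + 9·325 = 13]
  39 = 3·13 + 0   → remainder 0, stop. gcd = 13 (last nonzero row F).
So gcd(325, 416) = 13, with Bézout identity −7·416 + 9·325 = 13. Containment (⊇): the Bézout identity exhibits 13 as an element of (325, 416), giving (13) ⊆ (325, 416). Containment (⊆): since 13 | 325 and 13 | 416 (325 = 13·25, 416 = 13·32), every Z-linear combination of 325 and 416 is divisible by 13, so (325, 416) ⊆ (13). Therefore (325, 416) = (13), d = 13.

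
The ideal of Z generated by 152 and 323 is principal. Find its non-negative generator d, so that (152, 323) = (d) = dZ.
(152, 323) = (19); d = 19

In the PID Z, (a, b) is generated by gcd(a, b). Compute gcd(323, 152) with the extended Euclidean algorithm, tracking rows (r, s, t) with s·323 + t·152 = r:
  row A: (323, 1, 0)   [1·323 + 0·152 = 323]
  row B: (152, 0, 1)   [0·323 + 1·152 = 152]
  323 = 2·152 + 19   → row C = row A − 2·row B = (19, 1, −2)   [check: 1·323 − 2·152 = 19]
  152 = 8·19 + 0   → remainder 0, stop. gcd = 19 (last nonzero row C).
So gcd(152, 323) = 19, with Bézout identity 1·323 − 2·152 = 19. Containment (⊇): the Bézout identity exhibits 19 as an element of (152, 323), giving (19) ⊆ (152, 323). Containment (⊆): since 19 | 152 and 19 | 323 (152 = 19·8, 323 = 19·17), every Z-linear combination of 152 and 323 is divisible by 19, so (152, 323) ⊆ (19). Therefore (152, 323) = (19), d = 19.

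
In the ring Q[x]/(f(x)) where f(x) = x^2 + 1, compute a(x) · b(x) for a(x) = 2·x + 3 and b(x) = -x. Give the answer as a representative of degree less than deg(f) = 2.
a · b ≡ 2 - 3·x (mod f(x))

First multiply in Q[x] without reducing: a · b = -2·x^2 - 3·x. Now divide by f(x) = x^2 + 1, eliminating the leading term at each step:
  leading term -2·x^2: subtract (-2)·f(x) = -2·x^2 - 2, leaving 2 - 3·x
The degree is now < 2, so this is the remainder. Hence a · b ≡ 2 - 3·x in Q[x]/(f).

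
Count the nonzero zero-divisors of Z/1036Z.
Z/1036Z has 603 nonzero zero-divisors

In Z/1036Z each nonzero element is either a unit (gcd with 1036 is 1) or a zero-divisor (gcd > 1). The number of units is φ(1036): factorise 1036 = 2^2 · 7 · 37, so φ(1036) = (2^2 − 2^1) · (7 − 1) · (37 − 1) = 2 · 6 · 36 = 432. The nonzero elements number 1036 − 1 = 1035. Hence the nonzero zero-divisors number 1035 − 432 = 603.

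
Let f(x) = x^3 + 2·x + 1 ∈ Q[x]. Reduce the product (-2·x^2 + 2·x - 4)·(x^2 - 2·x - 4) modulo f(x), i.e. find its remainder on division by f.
a · b ≡ 4·x^2 - 10·x + 10 (mod f(x))

First multiply in Q[x] without reducing: a · b = -2·x^4 + 6·x^3 + 16. Now divide by f(x) = x^3 + 2·x + 1, eliminating the leading term at each step:
  leading term -2·x^4: subtract (-2·x)·f(x) = -2·x^4 - 4·x^2 - 2·x, leaving 6·x^3 + 4·x^2 + 2·x + 16
  leading term 6·x^3: subtract (6)·f(x) = 6·x^3 + 12·x + 6, leaving 4·x^2 - 10·x + 10
The degree is now < 3, so this is the remainder. Hence a · b ≡ 4·x^2 - 10·x + 10 in Q[x]/(f).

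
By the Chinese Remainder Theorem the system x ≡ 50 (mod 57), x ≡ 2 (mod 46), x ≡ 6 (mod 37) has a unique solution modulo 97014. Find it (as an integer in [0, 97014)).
x ≡ 26498 (mod 97014); the representative in [0, 97014) is 26498

The moduli 57, 46, 37 are pairwise coprime, so by the CRT there is a unique solution mod 57·46·37 = 97014.
Solve by successive substitution. Start with x ≡ 50 (mod 57).
  Combine with x ≡ 2 (mod 46): write x = 50 + 57·t and require 50 + 57·t ≡ 2 (mod 46), i.e. 57·t ≡ 2 − 50 ≡ 44 (mod 46). Since 57^(−1) ≡ 21 (mod 46) (57 ≡ 11 (mod 46)), t ≡ 21·44 ≡ 4 (mod 46). So x ≡ 50 + 57·4 = 278 (mod 2622).
  Combine with x ≡ 6 (mod 37): write x = 278 + 2622·t and require 278 + 2622·t ≡ 6 (mod 37), i.e. 2622·t ≡ 6 − 278 ≡ 24 (mod 37). Since 2622^(−1) ≡ 22 (mod 37) (2622 ≡ 32 (mod 37)), t ≡ 22·24 ≡ 10 (mod 37). So x ≡ 278 + 2622·10 = 26498 (mod 97014).
Unique solution in [0, 97014): x = 26498.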